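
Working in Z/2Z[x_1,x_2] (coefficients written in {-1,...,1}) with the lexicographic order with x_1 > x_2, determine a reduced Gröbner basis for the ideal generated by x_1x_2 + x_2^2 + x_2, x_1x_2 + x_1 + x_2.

G = {x_1 + x_2^2, x_2^3 + x_2^2 + x_2}

f_1 = x_1x_2 + x_2^2 + x_2, LT = x_1x_2.
f_2 = x_1x_2 + x_1 + x_2, LT = x_1x_2.

S(f_1,f_2): lcm = x_1x_2. S = x_1 + x_2^2.
  leading term x_1: no divisor's leading term divides it; move x_1 to the remainder.
  leading term x_2^2: no divisor's leading term divides it; move x_2^2 to the remainder.
  remainder x_1 + x_2^2 ≠ 0; add g_3 = x_1 + x_2^2 to the basis.

S(f_1,g_3): lcm = x_1x_2. S = x_2^3 + x_2^2 + x_2.
  leading term x_2^3: no divisor's leading term divides it; move x_2^3 to the remainder.
  leading term x_2^2: no divisor's leading term divides it; move x_2^2 to the remainder.
  leading term x_2: no divisor's leading term divides it; move x_2 to the remainder.
  remainder x_2^3 + x_2^2 + x_2 ≠ 0; add g_4 = x_2^3 + x_2^2 + x_2 to the basis.

The other S-polynomials (S(f_2,g_3), S(f_1,g_4), S(f_2,g_4), S(g_3,g_4)) all reduce to 0 modulo the current basis, so we have a Gröbner basis.
Inter-reduce: drop elements whose leading term is divisible by another's, tail-reduce, and make monic.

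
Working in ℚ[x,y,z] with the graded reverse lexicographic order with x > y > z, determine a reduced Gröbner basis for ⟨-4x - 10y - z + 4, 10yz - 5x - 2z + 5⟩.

G = {yz + 5/4y - 3/40z, x + 5/2y + ¼z - 1}

f_1 = -4x - 10y - z + 4, LT = x.
f_2 = 10yz - 5x - 2z + 5, LT = yz.

The S-polynomials (S(f_1,f_2)) all reduce to 0 modulo the current basis, so we have a Gröbner basis.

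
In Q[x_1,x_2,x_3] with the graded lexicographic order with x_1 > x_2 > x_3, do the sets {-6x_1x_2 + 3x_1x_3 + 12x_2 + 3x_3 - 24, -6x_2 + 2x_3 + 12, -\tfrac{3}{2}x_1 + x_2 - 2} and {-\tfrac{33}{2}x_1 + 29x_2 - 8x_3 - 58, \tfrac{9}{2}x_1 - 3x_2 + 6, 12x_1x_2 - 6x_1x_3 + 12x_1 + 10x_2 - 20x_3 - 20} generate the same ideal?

Since reduced Gröbner bases are canonical representatives of ideals under a given ordering, it suffices to compute and compare them.
Buchberger on the first generating set:
f_1 = -6x_1x_2 + 3x_1x_3 + 12x_2 + 3x_3 - 24, LT = x_1x_2.
f_2 = -6x_2 + 2x_3 + 12, LT = x_2.
f_3 = -\tfrac{3}{2}x_1 + x_2 - 2, LT = x_1.

S(f_1,f_2): lcm = x_1x_2. S = -\tfrac{1}{6}x_1x_3 + 2x_1 - 2x_2 - \tfrac{1}{2}x_3 + 4.
  leading term x_1x_3: subtract (\tfrac{1}{9}x_3)·f_3 from -\tfrac{1}{6}x_1x_3 + 2x_1 - 2x_2 - \tfrac{1}{2}x_3 + 4 → -\tfrac{1}{9}x_2x_3 + 2x_1 - 2x_2 - \tfrac{5}{18}x_3 + 4
  leading term x_2x_3: subtract (\tfrac{1}{54}x_3)·f_2 from -\tfrac{1}{9}x_2x_3 + 2x_1 - 2x_2 - \tfrac{5}{18}x_3 + 4 → -\tfrac{1}{27}x_3^{2} + 2x_1 - 2x_2 - \tfrac{1}{2}x_3 + 4
  leading term x_3^{2}: no divisor's leading term divides it; move -\tfrac{1}{27}x_3^{2} to the remainder.
  leading term x_1: subtract (-\tfrac{4}{3})·f_3 from 2x_1 - 2x_2 - \tfrac{1}{2}x_3 + 4 → -\tfrac{2}{3}x_2 - \tfrac{1}{2}x_3 + \tfrac{4}{3}
  leading term x_2: subtract (\tfrac{1}{9})·f_2 from -\tfrac{2}{3}x_2 - \tfrac{1}{2}x_3 + \tfrac{4}{3} → -\tfrac{13}{18}x_3
  leading term x_3: no divisor's leading term divides it; move -\tfrac{13}{18}x_3 to the remainder.
  remainder -\tfrac{1}{27}x_3^{2} - \tfrac{13}{18}x_3 ≠ 0; add g_4 = -\tfrac{1}{27}x_3^{2} - \tfrac{13}{18}x_3 to the basis.

The other S-polynomials (S(f_1,f_3), S(f_2,f_3), S(f_1,g_4), S(f_2,g_4), S(f_3,g_4)) all reduce to 0 modulo the current basis, so we have a Gröbner basis.
Inter-reduce: drop elements whose leading term is divisible by another's, tail-reduce, and make monic.
Reduced Gröbner basis: {x_3^{2} + \tfrac{39}{2}x_3, x_1 - \tfrac{2}{9}x_3, x_2 - \tfrac{1}{3}x_3 - 2}.

Buchberger on the second generating set:
h_1 = -\tfrac{33}{2}x_1 + 29x_2 - 8x_3 - 58, LT = x_1.
h_2 = \tfrac{9}{2}x_1 - 3x_2 + 6, LT = x_1.
h_3 = 12x_1x_2 - 6x_1x_3 + 12x_1 + 10x_2 - 20x_3 - 20, LT = x_1x_2.

S(h_1,h_2): lcm = x_1. S = -\tfrac{12}{11}x_2 + \tfrac{16}{33}x_3 + \tfrac{24}{11}.
  leading term x_2: no divisor's leading term divides it; move -\tfrac{12}{11}x_2 to the remainder.
  leading term x_3: no divisor's leading term divides it; move \tfrac{16}{33}x_3 to the remainder.
  leading term 1: no divisor's leading term divides it; move \tfrac{24}{11} to the remainder.
  remainder -\tfrac{12}{11}x_2 + \tfrac{16}{33}x_3 + \tfrac{24}{11} ≠ 0; add k_4 = -\tfrac{12}{11}x_2 + \tfrac{16}{33}x_3 + \tfrac{24}{11} to the basis.

S(h_1,h_3): lcm = x_1x_2. S = \tfrac{1}{2}x_1x_3 - \tfrac{58}{33}x_2^{2} + \tfrac{16}{33}x_2x_3 - x_1 + \tfrac{59}{22}x_2 + \tfrac{5}{3}x_3 + \tfrac{5}{3}.
  leading term x_1x_3: subtract (-\tfrac{1}{33}x_3)·h_1 from \tfrac{1}{2}x_1x_3 - \tfrac{58}{33}x_2^{2} + \tfrac{16}{33}x_2x_3 - x_1 + \tfrac{59}{22}x_2 + \tfrac{5}{3}x_3 + \tfrac{5}{3} → -\tfrac{58}{33}x_2^{2} + \tfrac{15}{11}x_2x_3 - \tfrac{8}{33}x_3^{2} - x_1 + \tfrac{59}{22}x_2 - \tfrac{1}{11}x_3 + \tfrac{5}{3}
  leading term x_2^{2}: subtract (\tfrac{29}{18}x_2)·k_4 from -\tfrac{58}{33}x_2^{2} + \tfrac{15}{11}x_2x_3 - \tfrac{8}{33}x_3^{2} - x_1 + \tfrac{59}{22}x_2 - \tfrac{1}{11}x_3 + \tfrac{5}{3} → \tfrac{173}{297}x_2x_3 - \tfrac{8}{33}x_3^{2} - x_1 - \tfrac{5}{6}x_2 - \tfrac{1}{11}x_3 + \tfrac{5}{3}
  leading term x_2x_3: subtract (-\tfrac{173}{324}x_3)·k_4 from \tfrac{173}{297}x_2x_3 - \tfrac{8}{33}x_3^{2} - x_1 - \tfrac{5}{6}x_2 - \tfrac{1}{11}x_3 + \tfrac{5}{3} → \tfrac{4}{243}x_3^{2} - x_1 - \tfrac{5}{6}x_2 + \tfrac{29}{27}x_3 + \tfrac{5}{3}
  leading term x_3^{2}: no divisor's leading term divides it; move \tfrac{4}{243}x_3^{2} to the remainder.
  leading term x_1: subtract (\tfrac{2}{33})·h_1 from -x_1 - \tfrac{5}{6}x_2 + \tfrac{29}{27}x_3 + \tfrac{5}{3} → -\tfrac{57}{22}x_2 + \tfrac{463}{297}x_3 + \tfrac{57}{11}
  leading term x_2: subtract (\tfrac{19}{8})·k_4 from -\tfrac{57}{22}x_2 + \tfrac{463}{297}x_3 + \tfrac{57}{11} → \tfrac{11}{27}x_3
  leading term x_3: no divisor's leading term divides it; move \tfrac{11}{27}x_3 to the remainder.
  remainder \tfrac{4}{243}x_3^{2} + \tfrac{11}{27}x_3 ≠ 0; add k_5 = \tfrac{4}{243}x_3^{2} + \tfrac{11}{27}x_3 to the basis.

The other S-polynomials (S(h_2,h_3), S(h_1,k_4), S(h_2,k_4), S(h_3,k_4), S(h_1,k_5), S(h_2,k_5), S(h_3,k_5), S(k_4,k_5)) all reduce to 0 modulo the current basis, so we have a Gröbner basis.
Inter-reduce: drop elements whose leading term is divisible by another's, tail-reduce, and make monic.
Reduced Gröbner basis: {x_3^{2} + \tfrac{99}{4}x_3, x_1 - \tfrac{8}{27}x_3, x_2 - \tfrac{4}{9}x_3 - 2}.

Since the reduced bases disagree, the two ideals are not the same.

No, the ideals differ.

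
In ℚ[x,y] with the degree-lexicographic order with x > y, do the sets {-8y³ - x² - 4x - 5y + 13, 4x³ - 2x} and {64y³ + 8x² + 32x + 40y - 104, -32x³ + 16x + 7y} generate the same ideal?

Two ideals are equal iff their reduced Gröbner bases coincide (the reduced basis is unique for a fixed ordering).
Buchberger on the first generating set:
f_1 = -8y³ - x² - 4x - 5y + 13, LT = y³.
f_2 = 4x³ - 2x, LT = x³.

The S-polynomials (S(f_1,f_2)) all reduce to 0 modulo the current basis, so we have a Gröbner basis.
Inter-reduce: drop elements whose leading term is divisible by another's, tail-reduce, and make monic.
Reduced Gröbner basis: {x³ - ½x, y³ + ⅛x² + ½x + ⅝y - 13/8}.

Buchberger on the second generating set:
h_1 = 64y³ + 8x² + 32x + 40y - 104, LT = y³.
h_2 = -32x³ + 16x + 7y, LT = x³.

The S-polynomials (S(h_1,h_2)) all reduce to 0 modulo the current basis, so we have a Gröbner basis.
Inter-reduce: drop elements whose leading term is divisible by another's, tail-reduce, and make monic.
Reduced Gröbner basis: {x³ - ½x - 7/32y, y³ + ⅛x² + ½x + ⅝y - 13/8}.

The bases are distinct; the ideals are different.
The choice of monomial ordering does not affect the verdict — as long as both bases are computed under the same ordering, their equality decides ideal equality.

No, the ideals differ.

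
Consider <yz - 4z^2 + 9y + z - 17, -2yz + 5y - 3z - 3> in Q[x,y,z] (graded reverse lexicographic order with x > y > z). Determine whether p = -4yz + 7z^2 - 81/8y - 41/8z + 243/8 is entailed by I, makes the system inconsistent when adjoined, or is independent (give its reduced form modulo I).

First compute the reduced Gröbner basis of I by Buchberger's algorithm.
f_1 = yz - 4z^2 + 9y + z - 17, LT = yz.
f_2 = -2yz + 5y - 3z - 3, LT = yz.

S(f_1,f_2): lcm = yz. S = -4z^2 + 23/2y - 1/2z - 37/2.
  reduce S modulo (f_1, f_2):
  remainder -4z^2 + 23/2y - 1/2z - 37/2 ≠ 0; add h_3 = -4z^2 + 23/2y - 1/2z - 37/2 to the basis.

S(f_1,h_3): lcm = yz^2. S = -4z^3 + 23/8y^2 + 71/8yz + z^2 - 37/8y - 17z.
  reduce S modulo (f_1, f_2, h_3):
  remainder 23/8y^2 - 55/8y + 21/4z - 3 ≠ 0; add h_4 = 23/8y^2 - 55/8y + 21/4z - 3 to the basis.

The other S-polynomials (S(f_2,h_3), S(f_1,h_4), S(f_2,h_4), S(h_3,h_4)) all reduce to 0 modulo the current basis, so we have a Gröbner basis.
Inter-reduce: drop elements whose leading term is divisible by another's, tail-reduce, and make monic.
Reduced Gröbner basis: {y^2 - 55/23y + 42/23z - 24/23, yz - 5/2y + 3/2z + 3/2, z^2 - 23/8y + 1/8z + 37/8}.
Label its elements g_1 = y^2 - 55/23y + 42/23z - 24/23, g_2 = yz - 5/2y + 3/2z + 3/2, g_3 = z^2 - 23/8y + 1/8z + 37/8.

Reduce p = -4yz + 7z^2 - 81/8y - 41/8z + 243/8 modulo G:
  leading term yz: subtract (-4)·g_2 from -4yz + 7z^2 - 81/8y - 41/8z + 243/8 → 7z^2 - 161/8y + 7/8z + 291/8
  leading term z^2: subtract (7)·g_3 from 7z^2 - 161/8y + 7/8z + 291/8 → 4
  leading term 1: no divisor's leading term divides it; move 4 to the remainder.
  normal form = 4.
The normal form is nonzero, so p ∉ I. Since p minus its normal form lies in I, I + (p) = I + (r) where r = 4; decide whether this ideal is the whole ring.
Here r = 4 is a nonzero constant, hence a unit: 1 ∈ I + (p), the Gröbner basis of I + (p) is {1}, and the enlarged system has no common solution — adjoining p is inconsistent.

The remainder on division by a Gröbner basis is unique — it is the normal form.

Adjoining -4yz + 7z^2 - 81/8y - 41/8z + 243/8 makes the ideal the whole ring: the system is inconsistent.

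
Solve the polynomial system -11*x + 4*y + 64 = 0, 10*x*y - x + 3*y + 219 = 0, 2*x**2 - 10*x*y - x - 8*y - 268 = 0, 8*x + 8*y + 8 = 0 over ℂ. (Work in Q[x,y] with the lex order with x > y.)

{(4, -5)}

Compute a lex Gröbner basis by Buchberger's algorithm.
f_1 = -11*x + 4*y + 64, LT = x.
f_2 = 10*x*y - x + 3*y + 219, LT = x*y.
f_3 = 2*x**2 - 10*x*y - x - 8*y - 268, LT = x**2.
f_4 = 8*x + 8*y + 8, LT = x.

S(f_1,f_2): lcm = x*y. S = 1/10*x - 4/11*y**2 - 673/110*y - 219/10.
  leading term x: subtract (-1/110)·f_1 from 1/10*x - 4/11*y**2 - 673/110*y - 219/10 → -4/11*y**2 - 669/110*y - 469/22
  leading term y**2: no divisor's leading term divides it; move -4/11*y**2 to the remainder.
  leading term y: no divisor's leading term divides it; move -669/110*y to the remainder.
  leading term 1: no divisor's leading term divides it; move -469/22 to the remainder.
  remainder -4/11*y**2 - 669/110*y - 469/22 ≠ 0; add h_5 = -4/11*y**2 - 669/110*y - 469/22 to the basis.

S(f_1,f_3): lcm = x**2. S = 51/11*x*y - 117/22*x + 4*y + 134.
  leading term x*y: subtract (-51/121*y)·f_1 from 51/11*x*y - 117/22*x + 4*y + 134 → -117/22*x + 204/121*y**2 + 3748/121*y + 134
  leading term x: subtract (117/242)·f_1 from -117/22*x + 204/121*y**2 + 3748/121*y + 134 → 204/121*y**2 + 3514/121*y + 12470/121
  leading term y**2: subtract (-51/11)·h_5 from 204/121*y**2 + 3514/121*y + 12470/121 → 1021/1210*y + 1021/242
  leading term y: no divisor's leading term divides it; move 1021/1210*y to the remainder.
  leading term 1: no divisor's leading term divides it; move 1021/242 to the remainder.
  remainder 1021/1210*y + 1021/242 ≠ 0; add h_6 = 1021/1210*y + 1021/242 to the basis.

The other S-polynomials (S(f_1,f_4), S(f_2,f_3), S(f_2,f_4), S(f_3,f_4), S(f_1,h_5), S(f_2,h_5), S(f_3,h_5), S(f_4,h_5), S(f_1,h_6), S(f_2,h_6), S(f_3,h_6), S(f_4,h_6), S(h_5,h_6)) all reduce to 0 modulo the current basis, so we have a Gröbner basis.
Inter-reduce: drop elements whose leading term is divisible by another's, tail-reduce, and make monic.
Reduced Gröbner basis: {x - 4, y + 5}.

The lex basis is triangular: the last element involves only y. Solving y + 5 = 0 gives y ∈ {-5}; substituting each value into the earlier elements determines the remaining variables.
  y = -5: the earlier basis element becomes x - 4 = 0, giving x = 4 — point (4, -5).
Each listed point satisfies every original equation (direct substitution).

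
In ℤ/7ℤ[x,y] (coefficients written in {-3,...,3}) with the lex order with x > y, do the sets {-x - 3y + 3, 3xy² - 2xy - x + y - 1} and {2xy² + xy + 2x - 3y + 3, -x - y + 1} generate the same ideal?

No, the ideals differ.

Since reduced Gröbner bases are canonical representatives of ideals under a given ordering, it suffices to compute and compare them.
Buchberger on the first generating set:
f_1 = -x - 3y + 3, LT = x.
f_2 = 3xy² - 2xy - x + y - 1, LT = xy².

S(f_1,f_2): lcm = xy². S = 3xy - 2x + 3y³ - 3y² + 2y - 2.
  leading term xy: subtract (-3y)·f_1 from 3xy - 2x + 3y³ - 3y² + 2y - 2 → -2x + 3y³ + 2y² - 3y - 2
  leading term x: subtract (2)·f_1 from -2x + 3y³ + 2y² - 3y - 2 → 3y³ + 2y² + 3y - 1
  leading term y³: no divisor's leading term divides it; move 3y³ to the remainder.
  leading term y²: no divisor's leading term divides it; move 2y² to the remainder.
  leading term y: no divisor's leading term divides it; move 3y to the remainder.
  leading term 1: no divisor's leading term divides it; move -1 to the remainder.
  remainder 3y³ + 2y² + 3y - 1 ≠ 0; add g_3 = 3y³ + 2y² + 3y - 1 to the basis.

The other S-polynomials (S(f_1,g_3), S(f_2,g_3)) all reduce to 0 modulo the current basis, so we have a Gröbner basis.
Inter-reduce: drop elements whose leading term is divisible by another's, tail-reduce, and make monic.
Reduced Gröbner basis: {x + 3y - 3, y³ + 3y² + y + 2}.

Buchberger on the second generating set:
h_1 = 2xy² + xy + 2x - 3y + 3, LT = xy².
h_2 = -x - y + 1, LT = x.

S(h_1,h_2): lcm = xy². S = -3xy + x - y³ + y² + 2y - 2.
  leading term xy: subtract (3y)·h_2 from -3xy + x - y³ + y² + 2y - 2 → x - y³ - 3y² - y - 2
  leading term x: subtract (-1)·h_2 from x - y³ - 3y² - y - 2 → -y³ - 3y² - 2y - 1
  leading term y³: no divisor's leading term divides it; move -y³ to the remainder.
  leading term y²: no divisor's leading term divides it; move -3y² to the remainder.
  leading term y: no divisor's leading term divides it; move -2y to the remainder.
  leading term 1: no divisor's leading term divides it; move -1 to the remainder.
  remainder -y³ - 3y² - 2y - 1 ≠ 0; add k_3 = -y³ - 3y² - 2y - 1 to the basis.

The other S-polynomials (S(h_1,k_3), S(h_2,k_3)) all reduce to 0 modulo the current basis, so we have a Gröbner basis.
Inter-reduce: drop elements whose leading term is divisible by another's, tail-reduce, and make monic.
Reduced Gröbner basis: {x + y - 1, y³ + 3y² + 2y + 1}.

Since the reduced bases disagree, the two ideals are not the same.
The choice of monomial ordering does not affect the verdict — as long as both bases are computed under the same ordering, their equality decides ideal equality.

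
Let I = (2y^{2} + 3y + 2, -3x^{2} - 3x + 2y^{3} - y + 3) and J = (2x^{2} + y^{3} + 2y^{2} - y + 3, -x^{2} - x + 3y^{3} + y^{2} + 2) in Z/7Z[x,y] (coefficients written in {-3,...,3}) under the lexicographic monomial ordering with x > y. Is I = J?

No, the ideals differ.

Equality of ideals is decidable: compute both reduced Gröbner bases (unique for the ordering) and check whether they agree.
Buchberger on the first generating set:
f_1 = 2y^{2} + 3y + 2, LT = y^{2}.
f_2 = -3x^{2} - 3x + 2y^{3} - y + 3, LT = x^{2}.

The S-polynomials (S(f_1,f_2)) all reduce to 0 modulo the current basis, so we have a Gröbner basis.
Inter-reduce: drop elements whose leading term is divisible by another's, tail-reduce, and make monic.
Reduced Gröbner basis: {x^{2} + x + 3y - 2, y^{2} - 2y + 1}.

Buchberger on the second generating set:
h_1 = 2x^{2} + y^{3} + 2y^{2} - y + 3, LT = x^{2}.
h_2 = -x^{2} - x + 3y^{3} + y^{2} + 2, LT = x^{2}.

S(h_1,h_2): lcm = x^{2}. S = -x + 2y^{2} + 3y.
  leading term x: no divisor's leading term divides it; move -x to the remainder.
  leading term y^{2}: no divisor's leading term divides it; move 2y^{2} to the remainder.
  leading term y: no divisor's leading term divides it; move 3y to the remainder.
  remainder -x + 2y^{2} + 3y ≠ 0; add k_3 = -x + 2y^{2} + 3y to the basis.

S(h_1,k_3): lcm = x^{2}. S = 2xy^{2} + 3xy - 3y^{3} + y^{2} + 3y - 2.
  leading term xy^{2}: subtract (-2y^{2})·k_3 from 2xy^{2} + 3xy - 3y^{3} + y^{2} + 3y - 2 → 3xy - 3y^{4} + 3y^{3} + y^{2} + 3y - 2
  leading term xy: subtract (-3y)·k_3 from 3xy - 3y^{4} + 3y^{3} + y^{2} + 3y - 2 → -3y^{4} + 2y^{3} + 3y^{2} + 3y - 2
  leading term y^{4}: no divisor's leading term divides it; move -3y^{4} to the remainder.
  leading term y^{3}: no divisor's leading term divides it; move 2y^{3} to the remainder.
  leading term y^{2}: no divisor's leading term divides it; move 3y^{2} to the remainder.
  leading term y: no divisor's leading term divides it; move 3y to the remainder.
  leading term 1: no divisor's leading term divides it; move -2 to the remainder.
  remainder -3y^{4} + 2y^{3} + 3y^{2} + 3y - 2 ≠ 0; add k_4 = -3y^{4} + 2y^{3} + 3y^{2} + 3y - 2 to the basis.

The other S-polynomials (S(h_2,k_3), S(h_1,k_4), S(h_2,k_4), S(k_3,k_4)) all reduce to 0 modulo the current basis, so we have a Gröbner basis.
Inter-reduce: drop elements whose leading term is divisible by another's, tail-reduce, and make monic.
Reduced Gröbner basis: {x - 2y^{2} - 3y, y^{4} - 3y^{3} - y^{2} - y + 3}.

Since the reduced bases disagree, the two ideals are not the same.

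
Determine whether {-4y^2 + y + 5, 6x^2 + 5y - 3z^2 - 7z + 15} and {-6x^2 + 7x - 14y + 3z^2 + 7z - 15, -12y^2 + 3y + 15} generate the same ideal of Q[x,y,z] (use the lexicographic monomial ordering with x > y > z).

Two ideals are equal iff their reduced Gröbner bases coincide (the reduced basis is unique for a fixed ordering).
Buchberger on the first generating set:
f_1 = -4y^2 + y + 5, LT = y^2.
f_2 = 6x^2 + 5y - 3z^2 - 7z + 15, LT = x^2.

S(f_1,f_2): leading monomials are coprime, so the S-polynomial reduces to 0 (Buchberger's first criterion).
Every S-polynomial of the final basis reduces to 0, so we have a Gröbner basis.
Inter-reduce: drop elements whose leading term is divisible by another's, tail-reduce, and make monic.
Reduced Gröbner basis: {x^2 + 5/6y - 1/2z^2 - 7/6z + 5/2, y^2 - 1/4y - 5/4}.

Buchberger on the second generating set:
h_1 = -6x^2 + 7x - 14y + 3z^2 + 7z - 15, LT = x^2.
h_2 = -12y^2 + 3y + 15, LT = y^2.

S(h_1,h_2): leading monomials are coprime, so the S-polynomial reduces to 0 (Buchberger's first criterion).
Every S-polynomial of the final basis reduces to 0, so we have a Gröbner basis.
Inter-reduce: drop elements whose leading term is divisible by another's, tail-reduce, and make monic.
Reduced Gröbner basis: {x^2 - 7/6x + 7/3y - 1/2z^2 - 7/6z + 5/2, y^2 - 1/4y - 5/4}.

These differ, so the ideals are not equal.
The choice of monomial ordering does not affect the verdict — as long as both bases are computed under the same ordering, their equality decides ideal equality.

No, the ideals differ.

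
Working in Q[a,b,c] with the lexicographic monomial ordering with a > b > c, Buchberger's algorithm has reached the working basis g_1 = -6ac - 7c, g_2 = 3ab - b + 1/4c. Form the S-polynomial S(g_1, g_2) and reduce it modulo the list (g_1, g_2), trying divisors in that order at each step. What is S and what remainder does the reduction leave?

lcm(LM(g_1), LM(g_2)) = abc.
S = (lcm/LT(g_1))·g_1 − (lcm/LT(g_2))·g_2 = 3/2bc - 1/12c^2.
Reduce S modulo (g_1, g_2) in that order:
  leading term bc: no divisor's leading term divides it; move 3/2bc to the remainder.
  leading term c^2: no divisor's leading term divides it; move -1/12c^2 to the remainder.
The remainder 3/2bc - 1/12c^2 is nonzero, so it would be added as the next basis element.

S(g_1, g_2) = 3/2bc - 1/12c^2; remainder on division = 3/2bc - 1/12c^2.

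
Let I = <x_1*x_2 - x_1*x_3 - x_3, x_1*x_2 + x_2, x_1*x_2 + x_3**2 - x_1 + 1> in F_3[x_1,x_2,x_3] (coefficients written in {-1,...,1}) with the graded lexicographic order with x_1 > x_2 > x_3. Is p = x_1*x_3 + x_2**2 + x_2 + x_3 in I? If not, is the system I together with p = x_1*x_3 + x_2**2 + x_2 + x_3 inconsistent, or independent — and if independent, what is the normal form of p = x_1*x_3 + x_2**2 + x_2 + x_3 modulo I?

First compute the reduced Gröbner basis of I by Buchberger's algorithm.
f_1 = x_1*x_2 - x_1*x_3 - x_3, LT = x_1*x_2.
f_2 = x_1*x_2 + x_2, LT = x_1*x_2.
f_3 = x_1*x_2 + x_3**2 - x_1 + 1, LT = x_1*x_2.

S(f_1,f_2): lcm = x_1*x_2. S = -x_1*x_3 - x_2 - x_3.
  reduce S modulo (f_1, f_2, f_3):
  remainder -x_1*x_3 - x_2 - x_3 ≠ 0; add h_4 = -x_1*x_3 - x_2 - x_3 to the basis.

S(f_1,f_3): lcm = x_1*x_2. S = -x_1*x_3 - x_3**2 + x_1 - x_3 - 1.
  reduce S modulo (f_1, f_2, f_3, h_4):
  remainder -x_3**2 + x_1 + x_2 - 1 ≠ 0; add h_5 = -x_3**2 + x_1 + x_2 - 1 to the basis.

S(f_1,h_4): lcm = x_1*x_2*x_3. S = -x_1*x_3**2 - x_2**2 - x_2*x_3 - x_3**2.
  reduce S modulo (f_1, f_2, f_3, h_4, h_5):
  remainder -x_2**2 ≠ 0; add h_6 = -x_2**2 to the basis.

S(h_4,h_5): lcm = x_1*x_3**2. S = x_1**2 + x_1*x_2 + x_2*x_3 + x_3**2 - x_1.
  reduce S modulo (f_1, f_2, f_3, h_4, h_5, h_6):
  remainder x_1**2 + x_2*x_3 - 1 ≠ 0; add h_7 = x_1**2 + x_2*x_3 - 1 to the basis.

The other S-polynomials (S(f_2,f_3), S(f_2,h_4), S(f_3,h_4), S(f_1,h_5), S(f_2,h_5), S(f_3,h_5), S(f_1,h_6), S(f_2,h_6), S(f_3,h_6), S(h_4,h_6), S(h_5,h_6), S(f_1,h_7), S(f_2,h_7), S(f_3,h_7), S(h_4,h_7), S(h_5,h_7), S(h_6,h_7)) all reduce to 0 modulo the current basis, so we have a Gröbner basis.
Inter-reduce: drop elements whose leading term is divisible by another's, tail-reduce, and make monic.
Reduced Gröbner basis: {x_1**2 + x_2*x_3 - 1, x_1*x_2 + x_2, x_1*x_3 + x_2 + x_3, x_2**2, x_3**2 - x_1 - x_2 + 1}.
Label its elements g_1 = x_1**2 + x_2*x_3 - 1, g_2 = x_1*x_2 + x_2, g_3 = x_1*x_3 + x_2 + x_3, g_4 = x_2**2, g_5 = x_3**2 - x_1 - x_2 + 1.

Reduce p = x_1*x_3 + x_2**2 + x_2 + x_3 modulo G:
  leading term x_1*x_3: subtract (1)·g_3 from x_1*x_3 + x_2**2 + x_2 + x_3 → x_2**2
  leading term x_2**2: subtract (1)·g_4 from x_2**2 → 0
  normal form = 0.
Since the normal form is 0, p ∈ I.

x_1*x_3 + x_2**2 + x_2 + x_3 lies in I (it reduces to 0).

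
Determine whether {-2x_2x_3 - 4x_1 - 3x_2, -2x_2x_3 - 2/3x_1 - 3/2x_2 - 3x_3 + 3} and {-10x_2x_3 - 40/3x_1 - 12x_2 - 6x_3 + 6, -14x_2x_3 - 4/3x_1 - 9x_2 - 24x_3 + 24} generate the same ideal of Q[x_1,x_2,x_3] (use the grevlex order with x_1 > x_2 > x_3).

Yes, the ideals are equal.

Equality of ideals is decidable: compute both reduced Gröbner bases (unique for the ordering) and check whether they agree.
Buchberger on the first generating set:
f_1 = -2x_2x_3 - 4x_1 - 3x_2, LT = x_2x_3.
f_2 = -2x_2x_3 - 2/3x_1 - 3/2x_2 - 3x_3 + 3, LT = x_2x_3.

S(f_1,f_2): lcm = x_2x_3. S = 5/3x_1 + 3/4x_2 - 3/2x_3 + 3/2.
  reduce S modulo (f_1, f_2):
  remainder 5/3x_1 + 3/4x_2 - 3/2x_3 + 3/2 ≠ 0; add g_3 = 5/3x_1 + 3/4x_2 - 3/2x_3 + 3/2 to the basis.

The other S-polynomials (S(f_1,g_3), S(f_2,g_3)) all reduce to 0 modulo the current basis, so we have a Gröbner basis.
Inter-reduce: drop elements whose leading term is divisible by another's, tail-reduce, and make monic.
Reduced Gröbner basis: {x_2x_3 + 3/5x_2 + 9/5x_3 - 9/5, x_1 + 9/20x_2 - 9/10x_3 + 9/10}.

Buchberger on the second generating set:
h_1 = -10x_2x_3 - 40/3x_1 - 12x_2 - 6x_3 + 6, LT = x_2x_3.
h_2 = -14x_2x_3 - 4/3x_1 - 9x_2 - 24x_3 + 24, LT = x_2x_3.

S(h_1,h_2): lcm = x_2x_3. S = 26/21x_1 + 39/70x_2 - 39/35x_3 + 39/35.
  reduce S modulo (h_1, h_2):
  remainder 26/21x_1 + 39/70x_2 - 39/35x_3 + 39/35 ≠ 0; add k_3 = 26/21x_1 + 39/70x_2 - 39/35x_3 + 39/35 to the basis.

The other S-polynomials (S(h_1,k_3), S(h_2,k_3)) all reduce to 0 modulo the current basis, so we have a Gröbner basis.
Inter-reduce: drop elements whose leading term is divisible by another's, tail-reduce, and make monic.
Reduced Gröbner basis: {x_2x_3 + 3/5x_2 + 9/5x_3 - 9/5, x_1 + 9/20x_2 - 9/10x_3 + 9/10}.

The two bases agree; hence the ideals are identical.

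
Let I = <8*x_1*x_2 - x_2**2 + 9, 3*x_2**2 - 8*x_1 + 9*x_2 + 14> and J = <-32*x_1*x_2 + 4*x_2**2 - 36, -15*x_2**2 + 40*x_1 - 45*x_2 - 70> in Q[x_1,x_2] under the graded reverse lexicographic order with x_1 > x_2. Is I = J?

Yes, the ideals are equal.

Equality of ideals is decidable: compute both reduced Gröbner bases (unique for the ordering) and check whether they agree.
Buchberger on the first generating set:
f_1 = 8*x_1*x_2 - x_2**2 + 9, LT = x_1*x_2.
f_2 = 3*x_2**2 - 8*x_1 + 9*x_2 + 14, LT = x_2**2.

S(f_1,f_2): lcm = x_1*x_2**2. S = -1/8*x_2**3 + 8/3*x_1**2 - 3*x_1*x_2 - 14/3*x_1 + 9/8*x_2.
  leading term x_2**3: subtract (-1/24*x_2)·f_2 from -1/8*x_2**3 + 8/3*x_1**2 - 3*x_1*x_2 - 14/3*x_1 + 9/8*x_2 → 8/3*x_1**2 - 10/3*x_1*x_2 + 3/8*x_2**2 - 14/3*x_1 + 41/24*x_2
  leading term x_1**2: no divisor's leading term divides it; move 8/3*x_1**2 to the remainder.
  leading term x_1*x_2: subtract (-5/12)·f_1 from -10/3*x_1*x_2 + 3/8*x_2**2 - 14/3*x_1 + 41/24*x_2 → -1/24*x_2**2 - 14/3*x_1 + 41/24*x_2 + 15/4
  leading term x_2**2: subtract (-1/72)·f_2 from -1/24*x_2**2 - 14/3*x_1 + 41/24*x_2 + 15/4 → -43/9*x_1 + 11/6*x_2 + 71/18
  leading term x_1: no divisor's leading term divides it; move -43/9*x_1 to the remainder.
  leading term x_2: no divisor's leading term divides it; move 11/6*x_2 to the remainder.
  leading term 1: no divisor's leading term divides it; move 71/18 to the remainder.
  remainder 8/3*x_1**2 - 43/9*x_1 + 11/6*x_2 + 71/18 ≠ 0; add g_3 = 8/3*x_1**2 - 43/9*x_1 + 11/6*x_2 + 71/18 to the basis.

The other S-polynomials (S(f_1,g_3), S(f_2,g_3)) all reduce to 0 modulo the current basis, so we have a Gröbner basis.
Inter-reduce: drop elements whose leading term is divisible by another's, tail-reduce, and make monic.
Reduced Gröbner basis: {x_1**2 - 43/24*x_1 + 11/16*x_2 + 71/48, x_1*x_2 - 1/3*x_1 + 3/8*x_2 + 41/24, x_2**2 - 8/3*x_1 + 3*x_2 + 14/3}.

Buchberger on the second generating set:
h_1 = -32*x_1*x_2 + 4*x_2**2 - 36, LT = x_1*x_2.
h_2 = -15*x_2**2 + 40*x_1 - 45*x_2 - 70, LT = x_2**2.

S(h_1,h_2): lcm = x_1*x_2**2. S = -1/8*x_2**3 + 8/3*x_1**2 - 3*x_1*x_2 - 14/3*x_1 + 9/8*x_2.
  leading term x_2**3: subtract (1/120*x_2)·h_2 from -1/8*x_2**3 + 8/3*x_1**2 - 3*x_1*x_2 - 14/3*x_1 + 9/8*x_2 → 8/3*x_1**2 - 10/3*x_1*x_2 + 3/8*x_2**2 - 14/3*x_1 + 41/24*x_2
  leading term x_1**2: no divisor's leading term divides it; move 8/3*x_1**2 to the remainder.
  leading term x_1*x_2: subtract (5/48)·h_1 from -10/3*x_1*x_2 + 3/8*x_2**2 - 14/3*x_1 + 41/24*x_2 → -1/24*x_2**2 - 14/3*x_1 + 41/24*x_2 + 15/4
  leading term x_2**2: subtract (1/360)·h_2 from -1/24*x_2**2 - 14/3*x_1 + 41/24*x_2 + 15/4 → -43/9*x_1 + 11/6*x_2 + 71/18
  leading term x_1: no divisor's leading term divides it; move -43/9*x_1 to the remainder.
  leading term x_2: no divisor's leading term divides it; move 11/6*x_2 to the remainder.
  leading term 1: no divisor's leading term divides it; move 71/18 to the remainder.
  remainder 8/3*x_1**2 - 43/9*x_1 + 11/6*x_2 + 71/18 ≠ 0; add k_3 = 8/3*x_1**2 - 43/9*x_1 + 11/6*x_2 + 71/18 to the basis.

The other S-polynomials (S(h_1,k_3), S(h_2,k_3)) all reduce to 0 modulo the current basis, so we have a Gröbner basis.
Inter-reduce: drop elements whose leading term is divisible by another's, tail-reduce, and make monic.
Reduced Gröbner basis: {x_1**2 - 43/24*x_1 + 11/16*x_2 + 71/48, x_1*x_2 - 1/3*x_1 + 3/8*x_2 + 41/24, x_2**2 - 8/3*x_1 + 3*x_2 + 14/3}.

Same reduced basis, so the two generating sets span the same ideal.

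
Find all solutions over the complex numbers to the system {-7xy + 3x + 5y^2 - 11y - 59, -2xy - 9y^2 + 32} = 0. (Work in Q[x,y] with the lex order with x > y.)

{(1, -2), (7735/292 + 173*sqrt(24009)/876, 195/146 - sqrt(24009)/146), (7735/292 - 173*sqrt(24009)/876, sqrt(24009)/146 + 195/146)}

Compute a lex Gröbner basis by Buchberger's algorithm.
f_1 = -7xy + 3x + 5y^2 - 11y - 59, LT = xy.
f_2 = -2xy - 9y^2 + 32, LT = xy.

S(f_1,f_2): lcm = xy. S = -3/7x - 73/14y^2 + 11/7y + 171/7.
  leading term x: no divisor's leading term divides it; move -3/7x to the remainder.
  leading term y^2: no divisor's leading term divides it; move -73/14y^2 to the remainder.
  leading term y: no divisor's leading term divides it; move 11/7y to the remainder.
  leading term 1: no divisor's leading term divides it; move 171/7 to the remainder.
  remainder -3/7x - 73/14y^2 + 11/7y + 171/7 ≠ 0; add h_3 = -3/7x - 73/14y^2 + 11/7y + 171/7 to the basis.

S(f_1,h_3): lcm = xy. S = -3/7x - 73/6y^3 + 62/21y^2 + 410/7y + 59/7.
  leading term x: subtract (1)·h_3 from -3/7x - 73/6y^3 + 62/21y^2 + 410/7y + 59/7 → -73/6y^3 + 49/6y^2 + 57y - 16
  leading term y^3: no divisor's leading term divides it; move -73/6y^3 to the remainder.
  leading term y^2: no divisor's leading term divides it; move 49/6y^2 to the remainder.
  leading term y: no divisor's leading term divides it; move 57y to the remainder.
  leading term 1: no divisor's leading term divides it; move -16 to the remainder.
  remainder -73/6y^3 + 49/6y^2 + 57y - 16 ≠ 0; add h_4 = -73/6y^3 + 49/6y^2 + 57y - 16 to the basis.

The other S-polynomials (S(f_2,h_3), S(f_1,h_4), S(f_2,h_4), S(h_3,h_4)) all reduce to 0 modulo the current basis, so we have a Gröbner basis.
Inter-reduce: drop elements whose leading term is divisible by another's, tail-reduce, and make monic.
Reduced Gröbner basis: {x + 73/6y^2 - 11/3y - 57, y^3 - 49/73y^2 - 342/73y + 96/73}.

Since the basis is lex-ordered, y^3 - 49/73y^2 - 342/73y + 96/73 is univariate in y. Its roots are {-2, 195/146 - sqrt(24009)/146, sqrt(24009)/146 + 195/146}. Back-substituting each root into the other basis elements fixes the other coordinates.
  y = -2: the earlier basis element becomes x - 1 = 0, giving x = 1 — point (1, -2).
  y = 195/146 - sqrt(24009)/146: the earlier basis element becomes x - 173*sqrt(24009)/876 - 7735/292 = 0, giving x = 7735/292 + 173*sqrt(24009)/876 — point (7735/292 + 173*sqrt(24009)/876, 195/146 - sqrt(24009)/146).
  y = sqrt(24009)/146 + 195/146: the earlier basis element becomes x - 7735/292 + 173*sqrt(24009)/876 = 0, giving x = 7735/292 - 173*sqrt(24009)/876 — point (7735/292 - 173*sqrt(24009)/876, sqrt(24009)/146 + 195/146).
Check: every point annihilates each of the original generators.
Zero-dimensionality of the ideal guarantees finitely many solutions over ℂ.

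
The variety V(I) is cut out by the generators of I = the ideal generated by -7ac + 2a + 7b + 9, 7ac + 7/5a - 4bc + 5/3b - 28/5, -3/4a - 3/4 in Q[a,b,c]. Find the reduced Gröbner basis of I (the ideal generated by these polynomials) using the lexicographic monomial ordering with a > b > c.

G = {a + 1, b + c + 1, c^2 - 7/6c - 13/6}

f_1 = -7ac + 2a + 7b + 9, LT = ac.
f_2 = 7ac + 7/5a - 4bc + 5/3b - 28/5, LT = ac.
f_3 = -3/4a - 3/4, LT = a.

S(f_1,f_2): lcm = ac. S = -17/35a + 4/7bc - 26/21b - 17/35.
  leading term a: subtract (68/105)·f_3 from -17/35a + 4/7bc - 26/21b - 17/35 → 4/7bc - 26/21b
  leading term bc: no divisor's leading term divides it; move 4/7bc to the remainder.
  leading term b: no divisor's leading term divides it; move -26/21b to the remainder.
  remainder 4/7bc - 26/21b ≠ 0; add g_4 = 4/7bc - 26/21b to the basis.

S(f_1,f_3): lcm = ac. S = -2/7a - b - c - 9/7.
  leading term a: subtract (8/21)·f_3 from -2/7a - b - c - 9/7 → -b - c - 1
  leading term b: no divisor's leading term divides it; move -b to the remainder.
  leading term c: no divisor's leading term divides it; move -c to the remainder.
  leading term 1: no divisor's leading term divides it; move -1 to the remainder.
  remainder -b - c - 1 ≠ 0; add g_5 = -b - c - 1 to the basis.

S(f_2,f_3): lcm = ac. S = 1/5a - 4/7bc + 5/21b - c - 4/5.
  leading term a: subtract (-4/15)·f_3 from 1/5a - 4/7bc + 5/21b - c - 4/5 → -4/7bc + 5/21b - c - 1
  leading term bc: subtract (-1)·g_4 from -4/7bc + 5/21b - c - 1 → -b - c - 1
  leading term b: subtract (1)·g_5 from -b - c - 1 → 0
  remainder 0.

S(f_1,g_4): lcm = abc. S = 79/42ab - b^2 - 9/7b.
  leading term ab: subtract (-158/63b)·f_3 from 79/42ab - b^2 - 9/7b → -b^2 - 19/6b
  leading term b^2: subtract (b)·g_5 from -b^2 - 19/6b → bc - 13/6b
  leading term bc: subtract (7/4)·g_4 from bc - 13/6b → 0
  remainder 0.

S(f_2,g_4): lcm = abc. S = 71/30ab - 4/7b^2c + 5/21b^2 - 4/5b.
  leading term ab: subtract (-142/45b)·f_3 from 71/30ab - 4/7b^2c + 5/21b^2 - 4/5b → -4/7b^2c + 5/21b^2 - 19/6b
  leading term b^2c: subtract (-b)·g_4 from -4/7b^2c + 5/21b^2 - 19/6b → -b^2 - 19/6b
  leading term b^2: subtract (b)·g_5 from -b^2 - 19/6b → bc - 13/6b
  leading term bc: subtract (7/4)·g_4 from bc - 13/6b → 0
  remainder 0.

S(f_3,g_4): leading monomials are coprime, so the S-polynomial reduces to 0 (Buchberger's first criterion).
S(f_1,g_5): leading monomials are coprime, so the S-polynomial reduces to 0 (Buchberger's first criterion).
S(f_2,g_5): leading monomials are coprime, so the S-polynomial reduces to 0 (Buchberger's first criterion).
S(f_3,g_5): leading monomials are coprime, so the S-polynomial reduces to 0 (Buchberger's first criterion).
S(g_4,g_5): lcm = bc. S = -13/6b - c^2 - c.
  leading term b: subtract (13/6)·g_5 from -13/6b - c^2 - c → -c^2 + 7/6c + 13/6
  leading term c^2: no divisor's leading term divides it; move -c^2 to the remainder.
  leading term c: no divisor's leading term divides it; move 7/6c to the remainder.
  leading term 1: no divisor's leading term divides it; move 13/6 to the remainder.
  remainder -c^2 + 7/6c + 13/6 ≠ 0; add g_6 = -c^2 + 7/6c + 13/6 to the basis.

S(f_1,g_6): lcm = ac^2. S = 37/42ac + 13/6a - bc - 9/7c.
  leading term ac: subtract (-37/294)·f_1 from 37/42ac + 13/6a - bc - 9/7c → 237/98a - bc + 37/42b - 9/7c + 111/98
  leading term a: subtract (-158/49)·f_3 from 237/98a - bc + 37/42b - 9/7c + 111/98 → -bc + 37/42b - 9/7c - 9/7
  leading term bc: subtract (-7/4)·g_4 from -bc + 37/42b - 9/7c - 9/7 → -9/7b - 9/7c - 9/7
  leading term b: subtract (9/7)·g_5 from -9/7b - 9/7c - 9/7 → 0
  remainder 0.

S(f_2,g_6): lcm = ac^2. S = 41/30ac + 13/6a - 4/7bc^2 + 5/21bc - 4/5c.
  leading term ac: subtract (-41/210)·f_1 from 41/30ac + 13/6a - 4/7bc^2 + 5/21bc - 4/5c → 179/70a - 4/7bc^2 + 5/21bc + 41/30b - 4/5c + 123/70
  leading term a: subtract (-358/105)·f_3 from 179/70a - 4/7bc^2 + 5/21bc + 41/30b - 4/5c + 123/70 → -4/7bc^2 + 5/21bc + 41/30b - 4/5c - 4/5
  leading term bc^2: subtract (-c)·g_4 from -4/7bc^2 + 5/21bc + 41/30b - 4/5c - 4/5 → -bc + 41/30b - 4/5c - 4/5
  leading term bc: subtract (-7/4)·g_4 from -bc + 41/30b - 4/5c - 4/5 → -4/5b - 4/5c - 4/5
  leading term b: subtract (4/5)·g_5 from -4/5b - 4/5c - 4/5 → 0
  remainder 0.

S(f_3,g_6): leading monomials are coprime, so the S-polynomial reduces to 0 (Buchberger's first criterion).
S(g_4,g_6): lcm = bc^2. S = -bc + 13/6b.
  leading term bc: subtract (-7/4)·g_4 from -bc + 13/6b → 0
  remainder 0.

S(g_5,g_6): leading monomials are coprime, so the S-polynomial reduces to 0 (Buchberger's first criterion).
Every S-polynomial of the final basis reduces to 0, so we have a Gröbner basis.
Inter-reduce: drop elements whose leading term is divisible by another's, tail-reduce, and make monic.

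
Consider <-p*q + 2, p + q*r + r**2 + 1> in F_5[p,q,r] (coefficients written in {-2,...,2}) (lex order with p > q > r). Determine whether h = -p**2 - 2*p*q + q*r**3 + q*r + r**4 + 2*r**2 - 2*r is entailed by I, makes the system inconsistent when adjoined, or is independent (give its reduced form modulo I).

-p**2 - 2*p*q + q*r**3 + q*r + r**4 + 2*r**2 - 2*r lies in I (it reduces to 0).

First compute the reduced Gröbner basis of I by Buchberger's algorithm.
f_1 = -p*q + 2, LT = p*q.
f_2 = p + q*r + r**2 + 1, LT = p.

S(f_1,f_2): lcm = p*q. S = -q**2*r - q*r**2 - q - 2.
  leading term q**2*r: no divisor's leading term divides it; move -q**2*r to the remainder.
  leading term q*r**2: no divisor's leading term divides it; move -q*r**2 to the remainder.
  leading term q: no divisor's leading term divides it; move -q to the remainder.
  leading term 1: no divisor's leading term divides it; move -2 to the remainder.
  remainder -q**2*r - q*r**2 - q - 2 ≠ 0; add k_3 = -q**2*r - q*r**2 - q - 2 to the basis.

The other S-polynomials (S(f_1,k_3), S(f_2,k_3)) all reduce to 0 modulo the current basis, so we have a Gröbner basis.
Inter-reduce: drop elements whose leading term is divisible by another's, tail-reduce, and make monic.
Reduced Gröbner basis: {p + q*r + r**2 + 1, q**2*r + q*r**2 + q + 2}.
Label its elements g_1 = p + q*r + r**2 + 1, g_2 = q**2*r + q*r**2 + q + 2.

Reduce h = -p**2 - 2*p*q + q*r**3 + q*r + r**4 + 2*r**2 - 2*r modulo G:
  leading term p**2: subtract (-p)·g_1 from -p**2 - 2*p*q + q*r**3 + q*r + r**4 + 2*r**2 - 2*r → p*q*r - 2*p*q + p*r**2 + p + q*r**3 + q*r + r**4 + 2*r**2 - 2*r
  leading term p*q*r: subtract (q*r)·g_1 from p*q*r - 2*p*q + p*r**2 + p + q*r**3 + q*r + r**4 + 2*r**2 - 2*r → -2*p*q + p*r**2 + p - q**2*r**2 + r**4 + 2*r**2 - 2*r
  leading term p*q: subtract (-2*q)·g_1 from -2*p*q + p*r**2 + p - q**2*r**2 + r**4 + 2*r**2 - 2*r → p*r**2 + p - q**2*r**2 + 2*q**2*r + 2*q*r**2 + 2*q + r**4 + 2*r**2 - 2*r
  leading term p*r**2: subtract (r**2)·g_1 from p*r**2 + p - q**2*r**2 + 2*q**2*r + 2*q*r**2 + 2*q + r**4 + 2*r**2 - 2*r → p - q**2*r**2 + 2*q**2*r - q*r**3 + 2*q*r**2 + 2*q + r**2 - 2*r
  leading term p: subtract (1)·g_1 from p - q**2*r**2 + 2*q**2*r - q*r**3 + 2*q*r**2 + 2*q + r**2 - 2*r → -q**2*r**2 + 2*q**2*r - q*r**3 + 2*q*r**2 - q*r + 2*q - 2*r - 1
  leading term q**2*r**2: subtract (-r)·g_2 from -q**2*r**2 + 2*q**2*r - q*r**3 + 2*q*r**2 - q*r + 2*q - 2*r - 1 → 2*q**2*r + 2*q*r**2 + 2*q - 1
  leading term q**2*r: subtract (2)·g_2 from 2*q**2*r + 2*q*r**2 + 2*q - 1 → 0
  normal form = 0.
Since the normal form is 0, h ∈ I.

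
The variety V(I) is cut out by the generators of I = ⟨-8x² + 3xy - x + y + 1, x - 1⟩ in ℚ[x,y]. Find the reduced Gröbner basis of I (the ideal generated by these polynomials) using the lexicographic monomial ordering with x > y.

f_1 = -8x² + 3xy - x + y + 1, LT = x².
f_2 = x - 1, LT = x.

S(f_1,f_2): lcm = x². S = -⅜xy + 9/8x - ⅛y - ⅛.
  reduce S modulo (f_1, f_2):
  remainder -½y + 1 ≠ 0; add g_3 = -½y + 1 to the basis.

The other S-polynomials (S(f_1,g_3), S(f_2,g_3)) all reduce to 0 modulo the current basis, so we have a Gröbner basis.
Inter-reduce: drop elements whose leading term is divisible by another's, tail-reduce, and make monic.

G = {x - 1, y - 2}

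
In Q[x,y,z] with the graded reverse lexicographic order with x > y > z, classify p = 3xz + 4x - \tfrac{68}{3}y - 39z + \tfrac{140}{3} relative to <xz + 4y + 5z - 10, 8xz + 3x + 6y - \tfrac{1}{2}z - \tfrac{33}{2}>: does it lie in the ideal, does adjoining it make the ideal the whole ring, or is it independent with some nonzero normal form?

First compute the reduced Gröbner basis of I by Buchberger's algorithm.
f_1 = xz + 4y + 5z - 10, LT = xz.
f_2 = 8xz + 3x + 6y - \tfrac{1}{2}z - \tfrac{33}{2}, LT = xz.

S(f_1,f_2): lcm = xz. S = -\tfrac{3}{8}x + \tfrac{13}{4}y + \tfrac{81}{16}z - \tfrac{127}{16}.
  leading term x: no divisor's leading term divides it; move -\tfrac{3}{8}x to the remainder.
  leading term y: no divisor's leading term divides it; move \tfrac{13}{4}y to the remainder.
  leading term z: no divisor's leading term divides it; move \tfrac{81}{16}z to the remainder.
  leading term 1: no divisor's leading term divides it; move -\tfrac{127}{16} to the remainder.
  remainder -\tfrac{3}{8}x + \tfrac{13}{4}y + \tfrac{81}{16}z - \tfrac{127}{16} ≠ 0; add h_3 = -\tfrac{3}{8}x + \tfrac{13}{4}y + \tfrac{81}{16}z - \tfrac{127}{16} to the basis.

S(f_1,h_3): lcm = xz. S = \tfrac{26}{3}yz + \tfrac{27}{2}z^{2} + 4y - \tfrac{97}{6}z - 10.
  leading term yz: no divisor's leading term divides it; move \tfrac{26}{3}yz to the remainder.
  leading term z^{2}: no divisor's leading term divides it; move \tfrac{27}{2}z^{2} to the remainder.
  leading term y: no divisor's leading term divides it; move 4y to the remainder.
  leading term z: no divisor's leading term divides it; move -\tfrac{97}{6}z to the remainder.
  leading term 1: no divisor's leading term divides it; move -10 to the remainder.
  remainder \tfrac{26}{3}yz + \tfrac{27}{2}z^{2} + 4y - \tfrac{97}{6}z - 10 ≠ 0; add h_4 = \tfrac{26}{3}yz + \tfrac{27}{2}z^{2} + 4y - \tfrac{97}{6}z - 10 to the basis.

The other S-polynomials (S(f_2,h_3), S(f_1,h_4), S(f_2,h_4), S(h_3,h_4)) all reduce to 0 modulo the current basis, so we have a Gröbner basis.
Inter-reduce: drop elements whose leading term is divisible by another's, tail-reduce, and make monic.
Reduced Gröbner basis: {yz + \tfrac{81}{52}z^{2} + \tfrac{6}{13}y - \tfrac{97}{52}z - \tfrac{15}{13}, x - \tfrac{26}{3}y - \tfrac{27}{2}z + \tfrac{127}{6}}.
Label its elements g_1 = yz + \tfrac{81}{52}z^{2} + \tfrac{6}{13}y - \tfrac{97}{52}z - \tfrac{15}{13}, g_2 = x - \tfrac{26}{3}y - \tfrac{27}{2}z + \tfrac{127}{6}.

Reduce p = 3xz + 4x - \tfrac{68}{3}y - 39z + \tfrac{140}{3} modulo G:
  leading term xz: subtract (3z)·g_2 from 3xz + 4x - \tfrac{68}{3}y - 39z + \tfrac{140}{3} → 26yz + \tfrac{81}{2}z^{2} + 4x - \tfrac{68}{3}y - \tfrac{205}{2}z + \tfrac{140}{3}
  leading term yz: subtract (26)·g_1 from 26yz + \tfrac{81}{2}z^{2} + 4x - \tfrac{68}{3}y - \tfrac{205}{2}z + \tfrac{140}{3} → 4x - \tfrac{104}{3}y - 54z + \tfrac{230}{3}
  leading term x: subtract (4)·g_2 from 4x - \tfrac{104}{3}y - 54z + \tfrac{230}{3} → -8
  leading term 1: no divisor's leading term divides it; move -8 to the remainder.
  normal form = -8.
The normal form is nonzero, so p ∉ I. Since p minus its normal form lies in I, I + (p) = I + (r) where r = -8; decide whether this ideal is the whole ring.
Here r = -8 is a nonzero constant, hence a unit: 1 ∈ I + (p), the Gröbner basis of I + (p) is {1}, and the enlarged system has no common solution — adjoining p is inconsistent.

Ideal membership is decidable via reduction modulo a Gröbner basis.

Adjoining 3xz + 4x - \tfrac{68}{3}y - 39z + \tfrac{140}{3} makes the ideal the whole ring: the system is inconsistent.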